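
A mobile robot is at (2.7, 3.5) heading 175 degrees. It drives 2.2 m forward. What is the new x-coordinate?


x_new = x0 + d*cos(theta)
= 2.7 + 2.2*cos(175)
= 2.7 + -2.1916
= 0.5084


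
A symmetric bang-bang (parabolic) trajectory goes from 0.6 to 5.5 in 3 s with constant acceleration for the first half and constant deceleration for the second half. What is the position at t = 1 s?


Symmetric rest-to-rest: each phase covers (pf-p0)/2 in time T/2. 0.5*a*(T/2)^2 = (pf-p0)/2 => a = 4*(pf-p0)/T^2
a = 4*(5.5-0.6)/3^2 = 2.1778
t = 1 is in the acceleration phase (t <= T/2).
p = p0 + 0.5*a*t^2 = 0.6 + 0.5*2.1778*1^2
= 1.6889


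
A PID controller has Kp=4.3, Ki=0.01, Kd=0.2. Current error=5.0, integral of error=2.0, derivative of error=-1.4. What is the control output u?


u = Kp*e + Ki*int(e) + Kd*de/dt
= 4.3*5.0 + 0.01*2.0 + 0.2*(-1.4)
= 21.5 + 0.02 + -0.28
= 21.24


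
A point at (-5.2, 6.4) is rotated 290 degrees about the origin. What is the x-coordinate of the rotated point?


x' = x*cos(theta) - y*sin(theta)
cos(290 deg) = 0.342, sin(290 deg) = -0.9397
x' = -5.2 * 0.342 - 6.4 * -0.9397
= -1.7785 - -6.014
= 4.2355


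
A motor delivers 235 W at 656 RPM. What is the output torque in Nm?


omega = 656 * 2*pi/60 = 68.6962 rad/s
tau = P / omega = 235 / 68.6962
= 3.4209 Nm


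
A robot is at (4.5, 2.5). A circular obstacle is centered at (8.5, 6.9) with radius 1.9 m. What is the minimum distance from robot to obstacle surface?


center_dist = sqrt((4.5-8.5)^2 + (2.5-6.9)^2)
= sqrt(16.0 + 19.36)
= 5.9464
min_dist = center_dist - radius = 5.9464 - 1.9 = 4.0464 m


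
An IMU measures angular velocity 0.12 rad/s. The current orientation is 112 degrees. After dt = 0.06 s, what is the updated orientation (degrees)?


delta_theta = w * dt = 0.12 * 0.06 = 0.0072 rad
= 0.4125 deg
theta_new = 112 + 0.4125 = 112.4125 deg


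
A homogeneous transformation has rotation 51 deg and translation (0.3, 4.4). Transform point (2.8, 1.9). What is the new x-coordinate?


x' = cos(theta)*px - sin(theta)*py + tx
= 0.6293*2.8 - 0.7771*1.9 + 0.3
= 0.5855


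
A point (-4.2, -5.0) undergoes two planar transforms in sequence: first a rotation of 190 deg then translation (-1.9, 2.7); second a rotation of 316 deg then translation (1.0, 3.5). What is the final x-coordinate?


After transform 1:
x1 = cos(190)*-4.2 - sin(190)*-5.0 + -1.9 = 1.368
y1 = sin(190)*-4.2 + cos(190)*-5.0 + 2.7 = 8.3534
After transform 2:
x2 = cos(316)*1.368 - sin(316)*8.3534 + 1.0
= 7.7868


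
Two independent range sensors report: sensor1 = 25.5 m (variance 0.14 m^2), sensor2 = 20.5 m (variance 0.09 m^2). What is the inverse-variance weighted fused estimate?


w1 = (1/var1) / (1/var1 + 1/var2)
   = 7.1429 / (7.1429 + 11.1111) = 0.3913
w2 = 1 - w1 = 0.6087
fused = w1*s1 + w2*s2 = 9.9783 + 12.4783
= 22.4565 m


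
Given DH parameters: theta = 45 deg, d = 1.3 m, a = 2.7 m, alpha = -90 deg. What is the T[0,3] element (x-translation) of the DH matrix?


T[0,3] = a * cos(theta)
= 2.7 * cos(45 deg)
= 2.7 * 0.7071
= 1.9092


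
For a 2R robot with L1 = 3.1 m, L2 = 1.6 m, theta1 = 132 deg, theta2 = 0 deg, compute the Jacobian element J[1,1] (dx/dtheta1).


J[1,1] = -L1*sin(t1) - L2*sin(t1+t2)
= -3.1*sin(132) - 1.6*sin(132)
= -3.4928


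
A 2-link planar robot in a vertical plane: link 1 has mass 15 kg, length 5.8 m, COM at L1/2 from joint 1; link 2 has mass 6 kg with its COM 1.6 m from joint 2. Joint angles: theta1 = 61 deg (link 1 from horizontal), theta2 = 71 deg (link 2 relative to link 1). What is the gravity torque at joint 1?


Horizontal distance from joint 1 to link-1 COM:
  x_c1 = (L1/2)*cos(t1) = 2.9 * 0.4848 = 1.4059 m
Horizontal distance from joint 1 to link-2 COM:
  x_c2 = L1*cos(t1) + Lc2*cos(t1+t2)
       = 5.8*0.4848 + 1.6*-0.6691 = 1.7413 m
tau1 = m1*g*x_c1 + m2*g*x_c2
     = 15*9.81*1.4059 + 6*9.81*1.7413
     = 206.8852 + 102.4921
     = 309.3774 Nm


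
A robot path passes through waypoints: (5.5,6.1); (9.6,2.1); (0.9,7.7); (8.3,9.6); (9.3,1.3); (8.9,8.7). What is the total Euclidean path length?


Segment lengths:
  seg1 = sqrt((4.1)^2 + (-4.0)^2) = 5.728
  seg2 = sqrt((-8.7)^2 + (5.6)^2) = 10.3465
  seg3 = sqrt((7.4)^2 + (1.9)^2) = 7.64
  seg4 = sqrt((1.0)^2 + (-8.3)^2) = 8.36
  seg5 = sqrt((-0.4)^2 + (7.4)^2) = 7.4108
Total = 39.4854


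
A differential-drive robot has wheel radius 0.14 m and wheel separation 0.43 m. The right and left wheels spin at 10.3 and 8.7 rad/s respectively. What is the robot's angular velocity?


vR = r*wR = 0.14*10.3 = 1.442 m/s
vL = r*wL = 0.14*8.7 = 1.218 m/s
v = (vR+vL)/2 = 1.33 m/s
omega = (vR-vL)/L = 0.5209 rad/s
angular velocity = 0.5209 rad/s


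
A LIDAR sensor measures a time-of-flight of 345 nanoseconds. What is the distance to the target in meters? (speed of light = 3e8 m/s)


tof = 345 ns = 3.45e-07 s
dist = c * tof / 2
= 3e8 * 3.45e-07 / 2
= 51.75 m


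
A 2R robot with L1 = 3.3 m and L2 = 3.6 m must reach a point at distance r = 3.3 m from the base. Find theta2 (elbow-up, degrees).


cos(theta2) = (r^2 - L1^2 - L2^2) / (2*L1*L2)
cos(theta2) = (10.89 - 10.89 - 12.96) / 23.76
cos(theta2) = -0.545455
theta2 = 123.0557 degrees


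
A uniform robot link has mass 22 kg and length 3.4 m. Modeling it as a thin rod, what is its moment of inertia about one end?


I = (1/3) * m * L^2
= (1/3) * 22 * 3.4^2
= 0.333333 * 22 * 11.56
= 84.7733 kg*m^2


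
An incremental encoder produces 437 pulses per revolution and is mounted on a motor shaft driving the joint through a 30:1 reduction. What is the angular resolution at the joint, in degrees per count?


counts per rev = 437
effective counts at joint = 437 * 30 = 13110
resolution = 360 / 13110
= 0.0275 deg/count


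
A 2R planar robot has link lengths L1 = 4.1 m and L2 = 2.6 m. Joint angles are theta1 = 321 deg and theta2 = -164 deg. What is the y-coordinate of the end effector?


Convert angles to radians: theta1 = 5.6025, theta2 = -2.8623
y = L1*sin(theta1) + L2*sin(theta1+theta2)
y = -2.5802 + 1.0159
y = -1.5643


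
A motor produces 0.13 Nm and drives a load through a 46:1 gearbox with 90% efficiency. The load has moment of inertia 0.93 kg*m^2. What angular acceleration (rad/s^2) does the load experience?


tau_out = tau_motor * N * eta
= 0.13 * 46 * 0.9 = 5.382 Nm
alpha = tau_out / I = 5.382 / 0.93
= 5.7871 rad/s^2


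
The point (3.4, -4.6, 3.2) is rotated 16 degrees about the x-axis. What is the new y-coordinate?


Rotation about x-axis: y' = y*cos(theta) - z*sin(theta)
= -4.6 * 0.9613 - 3.2 * 0.2756
= -5.3038


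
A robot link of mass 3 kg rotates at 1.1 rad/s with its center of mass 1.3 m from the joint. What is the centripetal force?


F = m * omega^2 * r
= 3 * 1.1^2 * 1.3
= 3 * 1.21 * 1.3
= 4.719 N


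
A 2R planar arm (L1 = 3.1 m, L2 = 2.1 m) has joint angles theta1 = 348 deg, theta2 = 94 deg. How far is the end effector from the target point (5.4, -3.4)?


End effector via forward kinematics:
x = L1*cos(t1) + L2*cos(t1+t2) = 3.3245
y = L1*sin(t1) + L2*sin(t1+t2) = 1.435
Distance to target:
d = sqrt((5.4 - 3.3245)^2 + (-3.4 - 1.435)^2)
= sqrt(4.3076 + 23.3776)
= 5.2617 m


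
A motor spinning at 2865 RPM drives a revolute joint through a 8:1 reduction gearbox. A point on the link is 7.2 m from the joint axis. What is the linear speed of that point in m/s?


omega_motor = 2865 * 2*pi/60 = 300.0221 rad/s
omega_joint = omega_motor / 8 = 37.5028 rad/s
v = omega_joint * r = 37.5028 * 7.2
= 270.0199 m/s


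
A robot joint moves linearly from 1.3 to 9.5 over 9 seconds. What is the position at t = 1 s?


s = t/T = 1/9 = 0.1111
p(t) = p0 + (pf-p0)*s
= 1.3 + (9.5 - 1.3) * 0.1111
= 2.2111


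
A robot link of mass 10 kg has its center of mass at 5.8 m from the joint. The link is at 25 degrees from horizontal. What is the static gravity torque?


tau = m*g*L*cos(angle)
= 10 * 9.81 * 5.8 * cos(25 deg)
= 10 * 9.81 * 5.8 * 0.9063
= 515.671 Nm


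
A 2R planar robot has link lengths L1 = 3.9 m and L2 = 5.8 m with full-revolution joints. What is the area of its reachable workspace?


r_max = L1 + L2 = 9.7 m
r_min = |L1 - L2| = 1.9 m
Area = pi*(r_max^2 - r_min^2)
= pi*(94.09 - 3.61)
= pi * 90.48
= 284.2513 m^2


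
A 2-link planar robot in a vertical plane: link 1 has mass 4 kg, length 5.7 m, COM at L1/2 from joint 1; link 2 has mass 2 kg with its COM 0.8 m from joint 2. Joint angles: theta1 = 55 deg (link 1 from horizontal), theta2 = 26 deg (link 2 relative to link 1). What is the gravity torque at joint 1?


Horizontal distance from joint 1 to link-1 COM:
  x_c1 = (L1/2)*cos(t1) = 2.85 * 0.5736 = 1.6347 m
Horizontal distance from joint 1 to link-2 COM:
  x_c2 = L1*cos(t1) + Lc2*cos(t1+t2)
       = 5.7*0.5736 + 0.8*0.1564 = 3.3945 m
tau1 = m1*g*x_c1 + m2*g*x_c2
     = 4*9.81*1.6347 + 2*9.81*3.3945
     = 64.1453 + 66.6007
     = 130.7461 Nm


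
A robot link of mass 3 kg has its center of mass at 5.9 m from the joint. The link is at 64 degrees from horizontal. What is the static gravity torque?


tau = m*g*L*cos(angle)
= 3 * 9.81 * 5.9 * cos(64 deg)
= 3 * 9.81 * 5.9 * 0.4384
= 76.1175 Nm


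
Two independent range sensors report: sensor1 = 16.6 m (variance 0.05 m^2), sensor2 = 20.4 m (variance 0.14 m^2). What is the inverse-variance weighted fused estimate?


w1 = (1/var1) / (1/var1 + 1/var2)
   = 20.0 / (20.0 + 7.1429) = 0.7368
w2 = 1 - w1 = 0.2632
fused = w1*s1 + w2*s2 = 12.2316 + 5.3684
= 17.6 m


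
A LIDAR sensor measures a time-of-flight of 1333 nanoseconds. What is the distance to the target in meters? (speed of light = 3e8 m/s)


tof = 1333 ns = 1.333e-06 s
dist = c * tof / 2
= 3e8 * 1.333e-06 / 2
= 199.95 m


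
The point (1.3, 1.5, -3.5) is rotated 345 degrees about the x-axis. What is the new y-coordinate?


Rotation about x-axis: y' = y*cos(theta) - z*sin(theta)
= 1.5 * 0.9659 - -3.5 * -0.2588
= 0.543


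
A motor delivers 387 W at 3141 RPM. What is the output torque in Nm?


omega = 3141 * 2*pi/60 = 328.9248 rad/s
tau = P / omega = 387 / 328.9248
= 1.1766 Nm


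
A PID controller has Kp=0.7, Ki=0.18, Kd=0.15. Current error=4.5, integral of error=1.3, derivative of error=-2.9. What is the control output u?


u = Kp*e + Ki*int(e) + Kd*de/dt
= 0.7*4.5 + 0.18*1.3 + 0.15*(-2.9)
= 3.15 + 0.234 + -0.435
= 2.949


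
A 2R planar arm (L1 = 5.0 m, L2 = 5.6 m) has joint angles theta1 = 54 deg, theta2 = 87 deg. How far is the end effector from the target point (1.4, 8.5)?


End effector via forward kinematics:
x = L1*cos(t1) + L2*cos(t1+t2) = -1.4131
y = L1*sin(t1) + L2*sin(t1+t2) = 7.5693
Distance to target:
d = sqrt((1.4 - -1.4131)^2 + (8.5 - 7.5693)^2)
= sqrt(7.9135 + 0.8662)
= 2.9631 m


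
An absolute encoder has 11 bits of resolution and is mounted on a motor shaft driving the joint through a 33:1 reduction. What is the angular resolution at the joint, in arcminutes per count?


counts = 2^11 = 2048
effective counts at joint = 2048 * 33 = 67584
resolution = 360*60 / 67584
= 0.3196 arcmin/count


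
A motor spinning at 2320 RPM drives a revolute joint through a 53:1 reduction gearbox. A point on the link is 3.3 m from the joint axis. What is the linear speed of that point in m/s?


omega_motor = 2320 * 2*pi/60 = 242.9498 rad/s
omega_joint = omega_motor / 53 = 4.584 rad/s
v = omega_joint * r = 4.584 * 3.3
= 15.1271 m/s


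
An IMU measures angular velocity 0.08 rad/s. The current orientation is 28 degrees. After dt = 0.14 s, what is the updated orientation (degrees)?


delta_theta = w * dt = 0.08 * 0.14 = 0.0112 rad
= 0.6417 deg
theta_new = 28 + 0.6417 = 28.6417 deg


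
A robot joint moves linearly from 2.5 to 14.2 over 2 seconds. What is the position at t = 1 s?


s = t/T = 1/2 = 0.5
p(t) = p0 + (pf-p0)*s
= 2.5 + (14.2 - 2.5) * 0.5
= 8.35


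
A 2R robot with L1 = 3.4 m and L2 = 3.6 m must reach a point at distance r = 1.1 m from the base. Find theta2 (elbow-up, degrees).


cos(theta2) = (r^2 - L1^2 - L2^2) / (2*L1*L2)
cos(theta2) = (1.21 - 11.56 - 12.96) / 24.48
cos(theta2) = -0.952206
theta2 = 162.2143 degrees


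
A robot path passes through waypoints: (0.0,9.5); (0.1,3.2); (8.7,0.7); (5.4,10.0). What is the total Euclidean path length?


Segment lengths:
  seg1 = sqrt((0.1)^2 + (-6.3)^2) = 6.3008
  seg2 = sqrt((8.6)^2 + (-2.5)^2) = 8.956
  seg3 = sqrt((-3.3)^2 + (9.3)^2) = 9.8681
Total = 25.1249


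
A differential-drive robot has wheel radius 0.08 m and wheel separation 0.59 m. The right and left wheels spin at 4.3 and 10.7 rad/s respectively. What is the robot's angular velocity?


vR = r*wR = 0.08*4.3 = 0.344 m/s
vL = r*wL = 0.08*10.7 = 0.856 m/s
v = (vR+vL)/2 = 0.6 m/s
omega = (vR-vL)/L = -0.8678 rad/s
angular velocity = -0.8678 rad/s


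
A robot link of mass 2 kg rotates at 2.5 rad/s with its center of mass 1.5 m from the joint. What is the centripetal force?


F = m * omega^2 * r
= 2 * 2.5^2 * 1.5
= 2 * 6.25 * 1.5
= 18.75 N


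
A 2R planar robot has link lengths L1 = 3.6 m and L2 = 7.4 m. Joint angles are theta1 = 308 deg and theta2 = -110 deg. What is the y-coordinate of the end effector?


Convert angles to radians: theta1 = 5.3756, theta2 = -1.9199
y = L1*sin(theta1) + L2*sin(theta1+theta2)
y = -2.8368 + -2.2867
y = -5.1236


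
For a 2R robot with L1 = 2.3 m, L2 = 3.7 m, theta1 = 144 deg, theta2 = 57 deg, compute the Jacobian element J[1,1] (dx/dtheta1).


J[1,1] = -L1*sin(t1) - L2*sin(t1+t2)
= -2.3*sin(144) - 3.7*sin(201)
= -0.0259


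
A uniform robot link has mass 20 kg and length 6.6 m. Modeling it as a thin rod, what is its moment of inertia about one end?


I = (1/3) * m * L^2
= (1/3) * 20 * 6.6^2
= 0.333333 * 20 * 43.56
= 290.4 kg*m^2


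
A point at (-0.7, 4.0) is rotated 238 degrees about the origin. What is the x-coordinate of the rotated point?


x' = x*cos(theta) - y*sin(theta)
cos(238 deg) = -0.5299, sin(238 deg) = -0.848
x' = -0.7 * -0.5299 - 4.0 * -0.848
= 0.3709 - -3.3922
= 3.7631


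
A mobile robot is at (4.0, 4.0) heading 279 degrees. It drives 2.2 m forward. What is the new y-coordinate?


y_new = y0 + d*sin(theta)
= 4.0 + 2.2*sin(279)
= 4.0 + -2.1729
= 1.8271


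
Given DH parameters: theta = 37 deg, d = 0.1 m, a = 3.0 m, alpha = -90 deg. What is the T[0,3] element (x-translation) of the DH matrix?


T[0,3] = a * cos(theta)
= 3.0 * cos(37 deg)
= 3.0 * 0.7986
= 2.3959


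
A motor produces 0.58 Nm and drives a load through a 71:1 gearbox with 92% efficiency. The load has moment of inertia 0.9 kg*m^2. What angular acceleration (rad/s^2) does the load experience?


tau_out = tau_motor * N * eta
= 0.58 * 71 * 0.92 = 37.8856 Nm
alpha = tau_out / I = 37.8856 / 0.9
= 42.0951 rad/s^2


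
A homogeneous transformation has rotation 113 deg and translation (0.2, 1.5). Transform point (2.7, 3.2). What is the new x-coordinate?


x' = cos(theta)*px - sin(theta)*py + tx
= -0.3907*2.7 - 0.9205*3.2 + 0.2
= -3.8006


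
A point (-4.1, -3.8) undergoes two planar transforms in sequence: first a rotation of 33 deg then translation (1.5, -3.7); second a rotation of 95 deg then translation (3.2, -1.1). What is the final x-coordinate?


After transform 1:
x1 = cos(33)*-4.1 - sin(33)*-3.8 + 1.5 = 0.1311
y1 = sin(33)*-4.1 + cos(33)*-3.8 + -3.7 = -9.12
After transform 2:
x2 = cos(95)*0.1311 - sin(95)*-9.12 + 3.2
= 12.2738


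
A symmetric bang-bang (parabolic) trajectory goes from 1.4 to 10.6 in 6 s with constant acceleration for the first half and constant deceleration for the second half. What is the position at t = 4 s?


Symmetric rest-to-rest: each phase covers (pf-p0)/2 in time T/2. 0.5*a*(T/2)^2 = (pf-p0)/2 => a = 4*(pf-p0)/T^2
a = 4*(10.6-1.4)/6^2 = 1.0222
t = 4 is in the deceleration phase (t > T/2).
p = pf - 0.5*a*(T-t)^2 = 10.6 - 0.5*1.0222*2^2
= 8.5556


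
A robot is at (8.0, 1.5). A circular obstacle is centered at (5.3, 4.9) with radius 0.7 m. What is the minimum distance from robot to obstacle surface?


center_dist = sqrt((8.0-5.3)^2 + (1.5-4.9)^2)
= sqrt(7.29 + 11.56)
= 4.3417
min_dist = center_dist - radius = 4.3417 - 0.7 = 3.6417 m


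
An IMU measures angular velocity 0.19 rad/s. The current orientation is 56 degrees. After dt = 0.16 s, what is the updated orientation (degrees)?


delta_theta = w * dt = 0.19 * 0.16 = 0.0304 rad
= 1.7418 deg
theta_new = 56 + 1.7418 = 57.7418 deg


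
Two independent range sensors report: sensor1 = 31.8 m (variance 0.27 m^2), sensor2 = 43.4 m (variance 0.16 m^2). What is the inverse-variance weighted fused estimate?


w1 = (1/var1) / (1/var1 + 1/var2)
   = 3.7037 / (3.7037 + 6.25) = 0.3721
w2 = 1 - w1 = 0.6279
fused = w1*s1 + w2*s2 = 11.8326 + 27.2512
= 39.0837 m


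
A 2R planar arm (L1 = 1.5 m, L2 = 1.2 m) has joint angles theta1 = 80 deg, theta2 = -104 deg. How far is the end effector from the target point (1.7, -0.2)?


End effector via forward kinematics:
x = L1*cos(t1) + L2*cos(t1+t2) = 1.3567
y = L1*sin(t1) + L2*sin(t1+t2) = 0.9891
Distance to target:
d = sqrt((1.7 - 1.3567)^2 + (-0.2 - 0.9891)^2)
= sqrt(0.1178 + 1.414)
= 1.2377 m


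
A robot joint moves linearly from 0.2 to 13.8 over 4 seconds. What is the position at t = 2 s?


s = t/T = 2/4 = 0.5
p(t) = p0 + (pf-p0)*s
= 0.2 + (13.8 - 0.2) * 0.5
= 7.0


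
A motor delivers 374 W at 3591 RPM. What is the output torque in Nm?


omega = 3591 * 2*pi/60 = 376.0486 rad/s
tau = P / omega = 374 / 376.0486
= 0.9946 Nm


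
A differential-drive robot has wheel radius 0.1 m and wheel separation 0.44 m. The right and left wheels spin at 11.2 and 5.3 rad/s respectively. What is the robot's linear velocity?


vR = r*wR = 0.1*11.2 = 1.12 m/s
vL = r*wL = 0.1*5.3 = 0.53 m/s
v = (vR+vL)/2 = 0.825 m/s
omega = (vR-vL)/L = 1.3409 rad/s
linear velocity = 0.825 m/s


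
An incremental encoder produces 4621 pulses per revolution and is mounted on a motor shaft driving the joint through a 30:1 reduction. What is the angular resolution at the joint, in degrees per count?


counts per rev = 4621
effective counts at joint = 4621 * 30 = 138630
resolution = 360 / 138630
= 0.0026 deg/count


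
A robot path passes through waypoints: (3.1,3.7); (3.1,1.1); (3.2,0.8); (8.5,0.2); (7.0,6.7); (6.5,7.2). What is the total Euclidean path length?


Segment lengths:
  seg1 = sqrt((0.0)^2 + (-2.6)^2) = 2.6
  seg2 = sqrt((0.1)^2 + (-0.3)^2) = 0.3162
  seg3 = sqrt((5.3)^2 + (-0.6)^2) = 5.3339
  seg4 = sqrt((-1.5)^2 + (6.5)^2) = 6.6708
  seg5 = sqrt((-0.5)^2 + (0.5)^2) = 0.7071
Total = 15.628


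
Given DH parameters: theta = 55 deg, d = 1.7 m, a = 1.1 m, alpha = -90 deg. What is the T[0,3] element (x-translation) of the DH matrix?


T[0,3] = a * cos(theta)
= 1.1 * cos(55 deg)
= 1.1 * 0.5736
= 0.6309


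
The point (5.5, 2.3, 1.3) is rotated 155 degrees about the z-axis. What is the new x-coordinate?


Rotation about z-axis: x' = x*cos(theta) - y*sin(theta)
= 5.5 * -0.9063 - 2.3 * 0.4226
= -5.9567


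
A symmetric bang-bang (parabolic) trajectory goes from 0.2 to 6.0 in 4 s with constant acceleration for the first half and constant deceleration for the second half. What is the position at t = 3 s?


Symmetric rest-to-rest: each phase covers (pf-p0)/2 in time T/2. 0.5*a*(T/2)^2 = (pf-p0)/2 => a = 4*(pf-p0)/T^2
a = 4*(6.0-0.2)/4^2 = 1.45
t = 3 is in the deceleration phase (t > T/2).
p = pf - 0.5*a*(T-t)^2 = 6.0 - 0.5*1.45*1^2
= 5.275


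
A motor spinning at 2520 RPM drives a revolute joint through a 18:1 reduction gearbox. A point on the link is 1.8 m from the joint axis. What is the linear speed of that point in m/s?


omega_motor = 2520 * 2*pi/60 = 263.8938 rad/s
omega_joint = omega_motor / 18 = 14.6608 rad/s
v = omega_joint * r = 14.6608 * 1.8
= 26.3894 m/s


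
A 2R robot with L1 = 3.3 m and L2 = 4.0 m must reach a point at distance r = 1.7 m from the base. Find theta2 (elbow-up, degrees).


cos(theta2) = (r^2 - L1^2 - L2^2) / (2*L1*L2)
cos(theta2) = (2.89 - 10.89 - 16.0) / 26.4
cos(theta2) = -0.909091
theta2 = 155.38 degrees


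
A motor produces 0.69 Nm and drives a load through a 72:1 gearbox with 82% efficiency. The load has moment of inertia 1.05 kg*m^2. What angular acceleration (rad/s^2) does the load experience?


tau_out = tau_motor * N * eta
= 0.69 * 72 * 0.82 = 40.7376 Nm
alpha = tau_out / I = 40.7376 / 1.05
= 38.7977 rad/s^2


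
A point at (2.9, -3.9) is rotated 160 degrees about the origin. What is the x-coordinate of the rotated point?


x' = x*cos(theta) - y*sin(theta)
cos(160 deg) = -0.9397, sin(160 deg) = 0.342
x' = 2.9 * -0.9397 - -3.9 * 0.342
= -2.7251 - -1.3339
= -1.3912


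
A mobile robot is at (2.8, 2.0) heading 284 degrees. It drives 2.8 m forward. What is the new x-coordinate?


x_new = x0 + d*cos(theta)
= 2.8 + 2.8*cos(284)
= 2.8 + 0.6774
= 3.4774


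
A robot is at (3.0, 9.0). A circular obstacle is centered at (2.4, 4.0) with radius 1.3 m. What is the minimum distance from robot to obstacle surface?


center_dist = sqrt((3.0-2.4)^2 + (9.0-4.0)^2)
= sqrt(0.36 + 25.0)
= 5.0359
min_dist = center_dist - radius = 5.0359 - 1.3 = 3.7359 m


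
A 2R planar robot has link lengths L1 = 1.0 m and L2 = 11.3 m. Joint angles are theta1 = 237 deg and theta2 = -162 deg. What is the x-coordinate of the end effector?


Convert angles to radians: theta1 = 4.1364, theta2 = -2.8274
x = L1*cos(theta1) + L2*cos(theta1+theta2)
x = -0.5446 + 2.9247
x = 2.38


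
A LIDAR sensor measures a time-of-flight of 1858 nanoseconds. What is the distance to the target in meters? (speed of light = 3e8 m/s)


tof = 1858 ns = 1.858e-06 s
dist = c * tof / 2
= 3e8 * 1.858e-06 / 2
= 278.7 m


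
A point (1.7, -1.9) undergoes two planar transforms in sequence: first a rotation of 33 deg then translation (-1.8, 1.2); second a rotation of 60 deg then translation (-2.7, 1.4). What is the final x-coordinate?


After transform 1:
x1 = cos(33)*1.7 - sin(33)*-1.9 + -1.8 = 0.6606
y1 = sin(33)*1.7 + cos(33)*-1.9 + 1.2 = 0.5324
After transform 2:
x2 = cos(60)*0.6606 - sin(60)*0.5324 + -2.7
= -2.8308


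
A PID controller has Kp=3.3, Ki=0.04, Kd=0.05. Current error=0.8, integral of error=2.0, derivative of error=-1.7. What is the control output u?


u = Kp*e + Ki*int(e) + Kd*de/dt
= 3.3*0.8 + 0.04*2.0 + 0.05*(-1.7)
= 2.64 + 0.08 + -0.085
= 2.635


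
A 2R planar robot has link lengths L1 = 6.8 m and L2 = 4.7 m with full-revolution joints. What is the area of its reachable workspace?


r_max = L1 + L2 = 11.5 m
r_min = |L1 - L2| = 2.1 m
Area = pi*(r_max^2 - r_min^2)
= pi*(132.25 - 4.41)
= pi * 127.84
= 401.6212 m^2


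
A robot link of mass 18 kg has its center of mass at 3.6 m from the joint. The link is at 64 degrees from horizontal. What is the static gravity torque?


tau = m*g*L*cos(angle)
= 18 * 9.81 * 3.6 * cos(64 deg)
= 18 * 9.81 * 3.6 * 0.4384
= 278.6673 Nm


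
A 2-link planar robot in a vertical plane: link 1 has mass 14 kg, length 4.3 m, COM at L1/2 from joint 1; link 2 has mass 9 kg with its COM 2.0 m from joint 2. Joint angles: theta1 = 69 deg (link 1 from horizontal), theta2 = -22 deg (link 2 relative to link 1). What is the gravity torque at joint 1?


Horizontal distance from joint 1 to link-1 COM:
  x_c1 = (L1/2)*cos(t1) = 2.15 * 0.3584 = 0.7705 m
Horizontal distance from joint 1 to link-2 COM:
  x_c2 = L1*cos(t1) + Lc2*cos(t1+t2)
       = 4.3*0.3584 + 2.0*0.682 = 2.905 m
tau1 = m1*g*x_c1 + m2*g*x_c2
     = 14*9.81*0.7705 + 9*9.81*2.905
     = 105.8192 + 256.4806
     = 362.2998 Nm


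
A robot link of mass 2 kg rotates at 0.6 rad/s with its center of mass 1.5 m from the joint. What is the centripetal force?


F = m * omega^2 * r
= 2 * 0.6^2 * 1.5
= 2 * 0.36 * 1.5
= 1.08 N


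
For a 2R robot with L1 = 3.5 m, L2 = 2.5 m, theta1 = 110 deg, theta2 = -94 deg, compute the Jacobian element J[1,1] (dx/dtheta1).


J[1,1] = -L1*sin(t1) - L2*sin(t1+t2)
= -3.5*sin(110) - 2.5*sin(16)
= -3.978


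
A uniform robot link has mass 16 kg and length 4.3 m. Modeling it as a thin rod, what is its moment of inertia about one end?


I = (1/3) * m * L^2
= (1/3) * 16 * 4.3^2
= 0.333333 * 16 * 18.49
= 98.6133 kg*m^2


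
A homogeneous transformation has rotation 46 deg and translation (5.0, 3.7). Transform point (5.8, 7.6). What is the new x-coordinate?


x' = cos(theta)*px - sin(theta)*py + tx
= 0.6947*5.8 - 0.7193*7.6 + 5.0
= 3.562


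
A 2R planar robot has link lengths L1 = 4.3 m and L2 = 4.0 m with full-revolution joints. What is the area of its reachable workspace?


r_max = L1 + L2 = 8.3 m
r_min = |L1 - L2| = 0.3 m
Area = pi*(r_max^2 - r_min^2)
= pi*(68.89 - 0.09)
= pi * 68.8
= 216.1416 m^2


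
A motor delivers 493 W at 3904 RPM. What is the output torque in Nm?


omega = 3904 * 2*pi/60 = 408.8259 rad/s
tau = P / omega = 493 / 408.8259
= 1.2059 Nm


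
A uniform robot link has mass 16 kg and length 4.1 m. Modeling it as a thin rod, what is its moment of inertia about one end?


I = (1/3) * m * L^2
= (1/3) * 16 * 4.1^2
= 0.333333 * 16 * 16.81
= 89.6533 kg*m^2


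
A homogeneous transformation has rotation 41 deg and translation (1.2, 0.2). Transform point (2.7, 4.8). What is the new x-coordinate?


x' = cos(theta)*px - sin(theta)*py + tx
= 0.7547*2.7 - 0.6561*4.8 + 1.2
= 0.0886


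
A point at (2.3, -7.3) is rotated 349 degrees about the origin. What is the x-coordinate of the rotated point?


x' = x*cos(theta) - y*sin(theta)
cos(349 deg) = 0.9816, sin(349 deg) = -0.1908
x' = 2.3 * 0.9816 - -7.3 * -0.1908
= 2.2577 - 1.3929
= 0.8648


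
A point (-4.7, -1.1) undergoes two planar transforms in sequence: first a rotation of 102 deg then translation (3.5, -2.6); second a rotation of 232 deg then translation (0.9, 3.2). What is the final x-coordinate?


After transform 1:
x1 = cos(102)*-4.7 - sin(102)*-1.1 + 3.5 = 5.5531
y1 = sin(102)*-4.7 + cos(102)*-1.1 + -2.6 = -6.9686
After transform 2:
x2 = cos(232)*5.5531 - sin(232)*-6.9686 + 0.9
= -8.0102


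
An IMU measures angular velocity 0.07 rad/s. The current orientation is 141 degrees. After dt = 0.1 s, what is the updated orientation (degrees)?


delta_theta = w * dt = 0.07 * 0.1 = 0.007 rad
= 0.4011 deg
theta_new = 141 + 0.4011 = 141.4011 deg


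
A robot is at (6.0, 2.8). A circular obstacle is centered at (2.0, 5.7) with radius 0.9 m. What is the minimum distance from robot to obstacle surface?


center_dist = sqrt((6.0-2.0)^2 + (2.8-5.7)^2)
= sqrt(16.0 + 8.41)
= 4.9406
min_dist = center_dist - radius = 4.9406 - 0.9 = 4.0406 m


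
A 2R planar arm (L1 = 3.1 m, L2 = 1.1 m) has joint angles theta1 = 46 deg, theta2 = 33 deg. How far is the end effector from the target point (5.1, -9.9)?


End effector via forward kinematics:
x = L1*cos(t1) + L2*cos(t1+t2) = 2.3633
y = L1*sin(t1) + L2*sin(t1+t2) = 3.3097
Distance to target:
d = sqrt((5.1 - 2.3633)^2 + (-9.9 - 3.3097)^2)
= sqrt(7.4894 + 174.4973)
= 13.4902 m


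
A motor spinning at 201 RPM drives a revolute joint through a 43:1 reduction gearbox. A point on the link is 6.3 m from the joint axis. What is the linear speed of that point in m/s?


omega_motor = 201 * 2*pi/60 = 21.0487 rad/s
omega_joint = omega_motor / 43 = 0.4895 rad/s
v = omega_joint * r = 0.4895 * 6.3
= 3.0839 m/s


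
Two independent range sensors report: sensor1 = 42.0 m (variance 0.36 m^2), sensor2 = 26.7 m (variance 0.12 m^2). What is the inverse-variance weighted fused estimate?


w1 = (1/var1) / (1/var1 + 1/var2)
   = 2.7778 / (2.7778 + 8.3333) = 0.25
w2 = 1 - w1 = 0.75
fused = w1*s1 + w2*s2 = 10.5 + 20.025
= 30.525 m


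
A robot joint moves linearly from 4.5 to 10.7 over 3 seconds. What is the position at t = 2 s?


s = t/T = 2/3 = 0.6667
p(t) = p0 + (pf-p0)*s
= 4.5 + (10.7 - 4.5) * 0.6667
= 8.6333


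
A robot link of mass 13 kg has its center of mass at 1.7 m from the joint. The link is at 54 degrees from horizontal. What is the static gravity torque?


tau = m*g*L*cos(angle)
= 13 * 9.81 * 1.7 * cos(54 deg)
= 13 * 9.81 * 1.7 * 0.5878
= 127.4324 Nm


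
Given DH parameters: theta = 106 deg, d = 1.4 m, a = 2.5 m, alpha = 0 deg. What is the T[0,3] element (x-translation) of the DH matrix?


T[0,3] = a * cos(theta)
= 2.5 * cos(106 deg)
= 2.5 * -0.2756
= -0.6891


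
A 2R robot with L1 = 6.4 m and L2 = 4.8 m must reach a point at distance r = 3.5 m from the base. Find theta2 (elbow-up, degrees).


cos(theta2) = (r^2 - L1^2 - L2^2) / (2*L1*L2)
cos(theta2) = (12.25 - 40.96 - 23.04) / 61.44
cos(theta2) = -0.842285
theta2 = 147.3822 degrees


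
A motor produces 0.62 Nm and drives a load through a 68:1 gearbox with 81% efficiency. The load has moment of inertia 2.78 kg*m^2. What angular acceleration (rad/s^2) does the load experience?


tau_out = tau_motor * N * eta
= 0.62 * 68 * 0.81 = 34.1496 Nm
alpha = tau_out / I = 34.1496 / 2.78
= 12.284 rad/s^2


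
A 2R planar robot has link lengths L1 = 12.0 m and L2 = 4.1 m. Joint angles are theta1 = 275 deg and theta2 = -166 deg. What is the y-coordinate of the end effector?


Convert angles to radians: theta1 = 4.7997, theta2 = -2.8972
y = L1*sin(theta1) + L2*sin(theta1+theta2)
y = -11.9543 + 3.8766
y = -8.0777


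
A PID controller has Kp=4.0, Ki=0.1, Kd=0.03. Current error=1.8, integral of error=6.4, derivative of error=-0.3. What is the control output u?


u = Kp*e + Ki*int(e) + Kd*de/dt
= 4.0*1.8 + 0.1*6.4 + 0.03*(-0.3)
= 7.2 + 0.64 + -0.009
= 7.831


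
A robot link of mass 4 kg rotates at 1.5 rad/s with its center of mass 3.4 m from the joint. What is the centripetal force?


F = m * omega^2 * r
= 4 * 1.5^2 * 3.4
= 4 * 2.25 * 3.4
= 30.6 N


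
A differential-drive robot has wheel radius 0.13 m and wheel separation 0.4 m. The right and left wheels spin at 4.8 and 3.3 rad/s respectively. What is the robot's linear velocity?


vR = r*wR = 0.13*4.8 = 0.624 m/s
vL = r*wL = 0.13*3.3 = 0.429 m/s
v = (vR+vL)/2 = 0.5265 m/s
omega = (vR-vL)/L = 0.4875 rad/s
linear velocity = 0.5265 m/s


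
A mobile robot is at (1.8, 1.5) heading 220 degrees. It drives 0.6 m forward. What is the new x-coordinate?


x_new = x0 + d*cos(theta)
= 1.8 + 0.6*cos(220)
= 1.8 + -0.4596
= 1.3404


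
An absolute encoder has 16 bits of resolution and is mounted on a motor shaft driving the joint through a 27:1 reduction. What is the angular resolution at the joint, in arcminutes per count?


counts = 2^16 = 65536
effective counts at joint = 65536 * 27 = 1769472
resolution = 360*60 / 1769472
= 0.0122 arcmin/count


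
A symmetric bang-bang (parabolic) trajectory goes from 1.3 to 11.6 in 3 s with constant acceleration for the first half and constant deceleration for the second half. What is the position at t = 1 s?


Symmetric rest-to-rest: each phase covers (pf-p0)/2 in time T/2. 0.5*a*(T/2)^2 = (pf-p0)/2 => a = 4*(pf-p0)/T^2
a = 4*(11.6-1.3)/3^2 = 4.5778
t = 1 is in the acceleration phase (t <= T/2).
p = p0 + 0.5*a*t^2 = 1.3 + 0.5*4.5778*1^2
= 3.5889


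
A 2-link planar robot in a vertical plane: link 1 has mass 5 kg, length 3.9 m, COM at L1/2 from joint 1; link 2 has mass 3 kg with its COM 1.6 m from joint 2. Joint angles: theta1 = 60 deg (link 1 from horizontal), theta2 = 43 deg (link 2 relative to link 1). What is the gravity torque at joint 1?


Horizontal distance from joint 1 to link-1 COM:
  x_c1 = (L1/2)*cos(t1) = 1.95 * 0.5 = 0.975 m
Horizontal distance from joint 1 to link-2 COM:
  x_c2 = L1*cos(t1) + Lc2*cos(t1+t2)
       = 3.9*0.5 + 1.6*-0.225 = 1.5901 m
tau1 = m1*g*x_c1 + m2*g*x_c2
     = 5*9.81*0.975 + 3*9.81*1.5901
     = 47.8238 + 46.796
     = 94.6198 Nm


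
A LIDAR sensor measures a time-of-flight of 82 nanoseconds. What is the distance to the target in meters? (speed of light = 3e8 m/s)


tof = 82 ns = 8.2e-08 s
dist = c * tof / 2
= 3e8 * 8.2e-08 / 2
= 12.3 m


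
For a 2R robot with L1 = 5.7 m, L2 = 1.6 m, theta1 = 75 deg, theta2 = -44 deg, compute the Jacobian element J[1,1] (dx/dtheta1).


J[1,1] = -L1*sin(t1) - L2*sin(t1+t2)
= -5.7*sin(75) - 1.6*sin(31)
= -6.3298


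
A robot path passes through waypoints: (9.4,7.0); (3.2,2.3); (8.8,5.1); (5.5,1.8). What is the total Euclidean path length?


Segment lengths:
  seg1 = sqrt((-6.2)^2 + (-4.7)^2) = 7.7801
  seg2 = sqrt((5.6)^2 + (2.8)^2) = 6.261
  seg3 = sqrt((-3.3)^2 + (-3.3)^2) = 4.6669
Total = 18.708


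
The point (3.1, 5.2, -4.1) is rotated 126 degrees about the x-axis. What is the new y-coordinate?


Rotation about x-axis: y' = y*cos(theta) - z*sin(theta)
= 5.2 * -0.5878 - -4.1 * 0.809
= 0.2605


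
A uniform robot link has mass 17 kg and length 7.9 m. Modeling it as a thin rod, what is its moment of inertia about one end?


I = (1/3) * m * L^2
= (1/3) * 17 * 7.9^2
= 0.333333 * 17 * 62.41
= 353.6567 kg*m^2


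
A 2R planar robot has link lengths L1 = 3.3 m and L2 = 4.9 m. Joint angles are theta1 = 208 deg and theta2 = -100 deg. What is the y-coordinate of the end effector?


Convert angles to radians: theta1 = 3.6303, theta2 = -1.7453
y = L1*sin(theta1) + L2*sin(theta1+theta2)
y = -1.5493 + 4.6602
y = 3.1109


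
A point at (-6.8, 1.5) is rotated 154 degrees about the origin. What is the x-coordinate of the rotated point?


x' = x*cos(theta) - y*sin(theta)
cos(154 deg) = -0.8988, sin(154 deg) = 0.4384
x' = -6.8 * -0.8988 - 1.5 * 0.4384
= 6.1118 - 0.6576
= 5.4542


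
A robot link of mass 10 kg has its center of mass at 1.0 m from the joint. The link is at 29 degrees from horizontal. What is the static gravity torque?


tau = m*g*L*cos(angle)
= 10 * 9.81 * 1.0 * cos(29 deg)
= 10 * 9.81 * 1.0 * 0.8746
= 85.8002 Nm


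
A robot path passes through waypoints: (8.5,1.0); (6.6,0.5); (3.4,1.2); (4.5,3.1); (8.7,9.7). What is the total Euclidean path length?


Segment lengths:
  seg1 = sqrt((-1.9)^2 + (-0.5)^2) = 1.9647
  seg2 = sqrt((-3.2)^2 + (0.7)^2) = 3.2757
  seg3 = sqrt((1.1)^2 + (1.9)^2) = 2.1954
  seg4 = sqrt((4.2)^2 + (6.6)^2) = 7.823
Total = 15.2588


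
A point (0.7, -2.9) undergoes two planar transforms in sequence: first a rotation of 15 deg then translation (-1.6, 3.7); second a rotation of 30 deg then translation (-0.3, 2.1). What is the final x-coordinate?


After transform 1:
x1 = cos(15)*0.7 - sin(15)*-2.9 + -1.6 = -0.1733
y1 = sin(15)*0.7 + cos(15)*-2.9 + 3.7 = 1.08
After transform 2:
x2 = cos(30)*-0.1733 - sin(30)*1.08 + -0.3
= -0.9901


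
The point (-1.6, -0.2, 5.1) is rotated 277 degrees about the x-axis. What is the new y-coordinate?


Rotation about x-axis: y' = y*cos(theta) - z*sin(theta)
= -0.2 * 0.1219 - 5.1 * -0.9925
= 5.0376


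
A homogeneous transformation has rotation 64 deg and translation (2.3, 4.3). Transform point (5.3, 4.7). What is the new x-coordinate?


x' = cos(theta)*px - sin(theta)*py + tx
= 0.4384*5.3 - 0.8988*4.7 + 2.3
= 0.399


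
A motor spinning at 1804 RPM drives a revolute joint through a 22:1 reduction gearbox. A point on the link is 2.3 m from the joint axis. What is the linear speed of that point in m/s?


omega_motor = 1804 * 2*pi/60 = 188.9144 rad/s
omega_joint = omega_motor / 22 = 8.587 rad/s
v = omega_joint * r = 8.587 * 2.3
= 19.7501 m/s


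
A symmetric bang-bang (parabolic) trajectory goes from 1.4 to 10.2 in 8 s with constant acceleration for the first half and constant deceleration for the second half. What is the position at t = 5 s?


Symmetric rest-to-rest: each phase covers (pf-p0)/2 in time T/2. 0.5*a*(T/2)^2 = (pf-p0)/2 => a = 4*(pf-p0)/T^2
a = 4*(10.2-1.4)/8^2 = 0.55
t = 5 is in the deceleration phase (t > T/2).
p = pf - 0.5*a*(T-t)^2 = 10.2 - 0.5*0.55*3^2
= 7.725


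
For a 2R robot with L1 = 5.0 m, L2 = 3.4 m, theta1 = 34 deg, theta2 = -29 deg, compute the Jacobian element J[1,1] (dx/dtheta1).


J[1,1] = -L1*sin(t1) - L2*sin(t1+t2)
= -5.0*sin(34) - 3.4*sin(5)
= -3.0923


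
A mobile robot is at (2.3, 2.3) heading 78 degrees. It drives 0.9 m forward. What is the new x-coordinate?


x_new = x0 + d*cos(theta)
= 2.3 + 0.9*cos(78)
= 2.3 + 0.1871
= 2.4871


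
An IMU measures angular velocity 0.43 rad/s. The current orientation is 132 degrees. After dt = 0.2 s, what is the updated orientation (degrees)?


delta_theta = w * dt = 0.43 * 0.2 = 0.086 rad
= 4.9274 deg
theta_new = 132 + 4.9274 = 136.9274 deg


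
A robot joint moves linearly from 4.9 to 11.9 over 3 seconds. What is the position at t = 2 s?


s = t/T = 2/3 = 0.6667
p(t) = p0 + (pf-p0)*s
= 4.9 + (11.9 - 4.9) * 0.6667
= 9.5667


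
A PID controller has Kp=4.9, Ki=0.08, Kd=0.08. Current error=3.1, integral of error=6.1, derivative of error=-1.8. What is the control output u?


u = Kp*e + Ki*int(e) + Kd*de/dt
= 4.9*3.1 + 0.08*6.1 + 0.08*(-1.8)
= 15.19 + 0.488 + -0.144
= 15.534


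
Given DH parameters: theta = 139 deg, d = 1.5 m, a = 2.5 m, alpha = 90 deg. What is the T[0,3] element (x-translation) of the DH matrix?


T[0,3] = a * cos(theta)
= 2.5 * cos(139 deg)
= 2.5 * -0.7547
= -1.8868


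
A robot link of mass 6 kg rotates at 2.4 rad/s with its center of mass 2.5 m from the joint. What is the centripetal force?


F = m * omega^2 * r
= 6 * 2.4^2 * 2.5
= 6 * 5.76 * 2.5
= 86.4 N


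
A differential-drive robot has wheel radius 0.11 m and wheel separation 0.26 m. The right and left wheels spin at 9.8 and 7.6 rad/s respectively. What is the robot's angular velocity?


vR = r*wR = 0.11*9.8 = 1.078 m/s
vL = r*wL = 0.11*7.6 = 0.836 m/s
v = (vR+vL)/2 = 0.957 m/s
omega = (vR-vL)/L = 0.9308 rad/s
angular velocity = 0.9308 rad/s


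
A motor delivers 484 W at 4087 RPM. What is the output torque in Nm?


omega = 4087 * 2*pi/60 = 427.9896 rad/s
tau = P / omega = 484 / 427.9896
= 1.1309 Nm


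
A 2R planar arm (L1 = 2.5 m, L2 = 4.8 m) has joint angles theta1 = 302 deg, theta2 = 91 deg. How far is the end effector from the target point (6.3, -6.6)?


End effector via forward kinematics:
x = L1*cos(t1) + L2*cos(t1+t2) = 5.3504
y = L1*sin(t1) + L2*sin(t1+t2) = 0.4941
Distance to target:
d = sqrt((6.3 - 5.3504)^2 + (-6.6 - 0.4941)^2)
= sqrt(0.9017 + 50.3269)
= 7.1574 m


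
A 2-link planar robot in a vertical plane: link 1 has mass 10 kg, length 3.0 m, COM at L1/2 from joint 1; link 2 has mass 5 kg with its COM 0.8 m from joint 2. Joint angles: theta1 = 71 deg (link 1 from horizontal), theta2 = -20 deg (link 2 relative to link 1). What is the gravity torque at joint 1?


Horizontal distance from joint 1 to link-1 COM:
  x_c1 = (L1/2)*cos(t1) = 1.5 * 0.3256 = 0.4884 m
Horizontal distance from joint 1 to link-2 COM:
  x_c2 = L1*cos(t1) + Lc2*cos(t1+t2)
       = 3.0*0.3256 + 0.8*0.6293 = 1.4802 m
tau1 = m1*g*x_c1 + m2*g*x_c2
     = 10*9.81*0.4884 + 5*9.81*1.4802
     = 47.9074 + 72.6019
     = 120.5092 Nm


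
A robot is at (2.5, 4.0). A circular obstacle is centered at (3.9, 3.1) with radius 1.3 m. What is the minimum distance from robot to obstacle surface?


center_dist = sqrt((2.5-3.9)^2 + (4.0-3.1)^2)
= sqrt(1.96 + 0.81)
= 1.6643
min_dist = center_dist - radius = 1.6643 - 1.3 = 0.3643 m


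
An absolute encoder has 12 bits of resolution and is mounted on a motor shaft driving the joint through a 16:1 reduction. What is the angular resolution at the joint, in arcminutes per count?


counts = 2^12 = 4096
effective counts at joint = 4096 * 16 = 65536
resolution = 360*60 / 65536
= 0.3296 arcmin/count


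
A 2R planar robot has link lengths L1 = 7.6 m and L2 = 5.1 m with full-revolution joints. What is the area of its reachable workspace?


r_max = L1 + L2 = 12.7 m
r_min = |L1 - L2| = 2.5 m
Area = pi*(r_max^2 - r_min^2)
= pi*(161.29 - 6.25)
= pi * 155.04
= 487.0725 m^2


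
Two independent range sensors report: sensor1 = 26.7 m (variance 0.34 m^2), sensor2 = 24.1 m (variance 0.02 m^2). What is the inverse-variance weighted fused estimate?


w1 = (1/var1) / (1/var1 + 1/var2)
   = 2.9412 / (2.9412 + 50.0) = 0.0556
w2 = 1 - w1 = 0.9444
fused = w1*s1 + w2*s2 = 1.4833 + 22.7611
= 24.2444 m


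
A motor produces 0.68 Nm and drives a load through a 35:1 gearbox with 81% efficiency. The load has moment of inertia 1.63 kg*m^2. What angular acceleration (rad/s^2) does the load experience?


tau_out = tau_motor * N * eta
= 0.68 * 35 * 0.81 = 19.278 Nm
alpha = tau_out / I = 19.278 / 1.63
= 11.827 rad/s^2
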